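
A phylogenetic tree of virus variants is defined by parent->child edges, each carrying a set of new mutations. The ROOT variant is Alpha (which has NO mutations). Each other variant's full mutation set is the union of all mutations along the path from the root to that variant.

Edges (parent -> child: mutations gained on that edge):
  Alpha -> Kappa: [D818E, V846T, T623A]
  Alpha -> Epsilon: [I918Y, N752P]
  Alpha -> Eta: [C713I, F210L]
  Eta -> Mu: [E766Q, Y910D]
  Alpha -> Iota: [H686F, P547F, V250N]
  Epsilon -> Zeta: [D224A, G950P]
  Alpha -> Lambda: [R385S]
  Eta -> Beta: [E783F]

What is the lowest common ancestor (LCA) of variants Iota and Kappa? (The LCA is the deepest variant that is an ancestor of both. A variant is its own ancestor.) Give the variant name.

Path from root to Iota: Alpha -> Iota
  ancestors of Iota: {Alpha, Iota}
Path from root to Kappa: Alpha -> Kappa
  ancestors of Kappa: {Alpha, Kappa}
Common ancestors: {Alpha}
Walk up from Kappa: Kappa (not in ancestors of Iota), Alpha (in ancestors of Iota)
Deepest common ancestor (LCA) = Alpha

Answer: Alpha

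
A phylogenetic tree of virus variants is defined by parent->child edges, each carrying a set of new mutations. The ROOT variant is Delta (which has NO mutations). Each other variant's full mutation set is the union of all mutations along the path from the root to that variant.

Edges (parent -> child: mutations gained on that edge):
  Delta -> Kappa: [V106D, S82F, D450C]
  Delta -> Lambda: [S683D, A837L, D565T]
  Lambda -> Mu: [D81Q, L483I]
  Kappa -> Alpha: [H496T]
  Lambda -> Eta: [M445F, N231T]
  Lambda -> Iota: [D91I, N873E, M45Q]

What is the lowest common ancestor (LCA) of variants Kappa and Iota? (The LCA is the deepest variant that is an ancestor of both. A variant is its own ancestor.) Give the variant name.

Answer: Delta

Derivation:
Path from root to Kappa: Delta -> Kappa
  ancestors of Kappa: {Delta, Kappa}
Path from root to Iota: Delta -> Lambda -> Iota
  ancestors of Iota: {Delta, Lambda, Iota}
Common ancestors: {Delta}
Walk up from Iota: Iota (not in ancestors of Kappa), Lambda (not in ancestors of Kappa), Delta (in ancestors of Kappa)
Deepest common ancestor (LCA) = Delta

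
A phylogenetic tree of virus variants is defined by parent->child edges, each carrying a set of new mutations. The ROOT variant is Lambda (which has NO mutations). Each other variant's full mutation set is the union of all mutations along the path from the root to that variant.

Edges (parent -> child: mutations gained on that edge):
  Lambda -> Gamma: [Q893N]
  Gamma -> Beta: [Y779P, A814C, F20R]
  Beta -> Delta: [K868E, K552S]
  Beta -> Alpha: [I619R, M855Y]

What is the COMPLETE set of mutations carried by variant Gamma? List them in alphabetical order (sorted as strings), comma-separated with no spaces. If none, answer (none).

Answer: Q893N

Derivation:
At Lambda: gained [] -> total []
At Gamma: gained ['Q893N'] -> total ['Q893N']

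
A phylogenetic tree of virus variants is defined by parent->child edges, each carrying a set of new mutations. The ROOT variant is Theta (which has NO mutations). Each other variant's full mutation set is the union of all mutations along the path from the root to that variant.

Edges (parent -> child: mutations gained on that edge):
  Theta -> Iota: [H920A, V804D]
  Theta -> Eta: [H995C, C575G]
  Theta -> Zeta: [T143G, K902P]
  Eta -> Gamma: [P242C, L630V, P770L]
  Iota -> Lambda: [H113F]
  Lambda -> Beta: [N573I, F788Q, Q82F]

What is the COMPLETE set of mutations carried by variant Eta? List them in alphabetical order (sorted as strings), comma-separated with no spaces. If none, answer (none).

At Theta: gained [] -> total []
At Eta: gained ['H995C', 'C575G'] -> total ['C575G', 'H995C']

Answer: C575G,H995C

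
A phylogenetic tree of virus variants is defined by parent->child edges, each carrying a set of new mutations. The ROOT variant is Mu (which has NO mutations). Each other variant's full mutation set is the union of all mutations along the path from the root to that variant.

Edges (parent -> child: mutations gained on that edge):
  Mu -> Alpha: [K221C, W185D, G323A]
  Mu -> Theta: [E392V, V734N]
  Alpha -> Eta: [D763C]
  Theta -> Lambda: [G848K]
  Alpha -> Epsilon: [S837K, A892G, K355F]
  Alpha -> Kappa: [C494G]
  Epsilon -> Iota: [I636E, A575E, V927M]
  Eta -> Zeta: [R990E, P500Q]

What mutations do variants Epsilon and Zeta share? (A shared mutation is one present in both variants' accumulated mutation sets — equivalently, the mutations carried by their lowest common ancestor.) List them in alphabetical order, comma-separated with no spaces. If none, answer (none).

Accumulating mutations along path to Epsilon:
  At Mu: gained [] -> total []
  At Alpha: gained ['K221C', 'W185D', 'G323A'] -> total ['G323A', 'K221C', 'W185D']
  At Epsilon: gained ['S837K', 'A892G', 'K355F'] -> total ['A892G', 'G323A', 'K221C', 'K355F', 'S837K', 'W185D']
Mutations(Epsilon) = ['A892G', 'G323A', 'K221C', 'K355F', 'S837K', 'W185D']
Accumulating mutations along path to Zeta:
  At Mu: gained [] -> total []
  At Alpha: gained ['K221C', 'W185D', 'G323A'] -> total ['G323A', 'K221C', 'W185D']
  At Eta: gained ['D763C'] -> total ['D763C', 'G323A', 'K221C', 'W185D']
  At Zeta: gained ['R990E', 'P500Q'] -> total ['D763C', 'G323A', 'K221C', 'P500Q', 'R990E', 'W185D']
Mutations(Zeta) = ['D763C', 'G323A', 'K221C', 'P500Q', 'R990E', 'W185D']
Intersection: ['A892G', 'G323A', 'K221C', 'K355F', 'S837K', 'W185D'] ∩ ['D763C', 'G323A', 'K221C', 'P500Q', 'R990E', 'W185D'] = ['G323A', 'K221C', 'W185D']

Answer: G323A,K221C,W185D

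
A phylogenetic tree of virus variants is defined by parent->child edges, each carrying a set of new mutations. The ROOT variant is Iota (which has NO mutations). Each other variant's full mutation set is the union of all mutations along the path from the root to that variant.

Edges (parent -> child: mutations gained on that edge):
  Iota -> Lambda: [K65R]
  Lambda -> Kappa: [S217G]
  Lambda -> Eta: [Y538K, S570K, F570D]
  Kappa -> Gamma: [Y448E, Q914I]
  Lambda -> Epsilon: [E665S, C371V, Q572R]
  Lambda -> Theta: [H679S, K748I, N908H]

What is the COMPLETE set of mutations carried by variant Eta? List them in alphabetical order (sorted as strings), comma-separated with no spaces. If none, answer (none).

At Iota: gained [] -> total []
At Lambda: gained ['K65R'] -> total ['K65R']
At Eta: gained ['Y538K', 'S570K', 'F570D'] -> total ['F570D', 'K65R', 'S570K', 'Y538K']

Answer: F570D,K65R,S570K,Y538K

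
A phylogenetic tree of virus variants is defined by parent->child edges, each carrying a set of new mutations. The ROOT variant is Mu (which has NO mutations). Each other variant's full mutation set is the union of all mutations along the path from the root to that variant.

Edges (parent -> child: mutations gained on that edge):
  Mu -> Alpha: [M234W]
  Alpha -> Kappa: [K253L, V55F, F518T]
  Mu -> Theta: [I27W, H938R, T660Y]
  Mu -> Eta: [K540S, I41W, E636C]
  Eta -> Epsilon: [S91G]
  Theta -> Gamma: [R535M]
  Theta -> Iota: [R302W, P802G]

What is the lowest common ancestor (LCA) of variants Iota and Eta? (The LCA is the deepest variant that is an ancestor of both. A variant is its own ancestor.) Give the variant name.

Answer: Mu

Derivation:
Path from root to Iota: Mu -> Theta -> Iota
  ancestors of Iota: {Mu, Theta, Iota}
Path from root to Eta: Mu -> Eta
  ancestors of Eta: {Mu, Eta}
Common ancestors: {Mu}
Walk up from Eta: Eta (not in ancestors of Iota), Mu (in ancestors of Iota)
Deepest common ancestor (LCA) = Mu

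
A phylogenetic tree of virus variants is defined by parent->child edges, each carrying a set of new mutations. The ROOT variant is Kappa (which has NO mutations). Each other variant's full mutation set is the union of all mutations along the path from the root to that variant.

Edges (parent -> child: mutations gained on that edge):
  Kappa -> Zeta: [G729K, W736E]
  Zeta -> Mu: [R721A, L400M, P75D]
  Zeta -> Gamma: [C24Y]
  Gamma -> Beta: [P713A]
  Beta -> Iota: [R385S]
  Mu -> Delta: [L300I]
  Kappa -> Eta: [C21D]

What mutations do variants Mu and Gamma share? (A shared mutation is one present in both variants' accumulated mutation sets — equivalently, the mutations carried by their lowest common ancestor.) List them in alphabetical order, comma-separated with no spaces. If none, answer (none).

Accumulating mutations along path to Mu:
  At Kappa: gained [] -> total []
  At Zeta: gained ['G729K', 'W736E'] -> total ['G729K', 'W736E']
  At Mu: gained ['R721A', 'L400M', 'P75D'] -> total ['G729K', 'L400M', 'P75D', 'R721A', 'W736E']
Mutations(Mu) = ['G729K', 'L400M', 'P75D', 'R721A', 'W736E']
Accumulating mutations along path to Gamma:
  At Kappa: gained [] -> total []
  At Zeta: gained ['G729K', 'W736E'] -> total ['G729K', 'W736E']
  At Gamma: gained ['C24Y'] -> total ['C24Y', 'G729K', 'W736E']
Mutations(Gamma) = ['C24Y', 'G729K', 'W736E']
Intersection: ['G729K', 'L400M', 'P75D', 'R721A', 'W736E'] ∩ ['C24Y', 'G729K', 'W736E'] = ['G729K', 'W736E']

Answer: G729K,W736E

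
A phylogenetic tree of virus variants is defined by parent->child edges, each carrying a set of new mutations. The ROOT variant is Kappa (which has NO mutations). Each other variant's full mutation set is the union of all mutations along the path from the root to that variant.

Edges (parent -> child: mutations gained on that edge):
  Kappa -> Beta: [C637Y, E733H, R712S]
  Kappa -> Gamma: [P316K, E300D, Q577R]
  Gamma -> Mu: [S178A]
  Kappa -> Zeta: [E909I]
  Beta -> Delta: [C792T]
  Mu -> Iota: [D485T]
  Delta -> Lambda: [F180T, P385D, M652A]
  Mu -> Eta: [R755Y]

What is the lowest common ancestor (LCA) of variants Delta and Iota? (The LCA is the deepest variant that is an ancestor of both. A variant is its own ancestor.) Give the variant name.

Answer: Kappa

Derivation:
Path from root to Delta: Kappa -> Beta -> Delta
  ancestors of Delta: {Kappa, Beta, Delta}
Path from root to Iota: Kappa -> Gamma -> Mu -> Iota
  ancestors of Iota: {Kappa, Gamma, Mu, Iota}
Common ancestors: {Kappa}
Walk up from Iota: Iota (not in ancestors of Delta), Mu (not in ancestors of Delta), Gamma (not in ancestors of Delta), Kappa (in ancestors of Delta)
Deepest common ancestor (LCA) = Kappa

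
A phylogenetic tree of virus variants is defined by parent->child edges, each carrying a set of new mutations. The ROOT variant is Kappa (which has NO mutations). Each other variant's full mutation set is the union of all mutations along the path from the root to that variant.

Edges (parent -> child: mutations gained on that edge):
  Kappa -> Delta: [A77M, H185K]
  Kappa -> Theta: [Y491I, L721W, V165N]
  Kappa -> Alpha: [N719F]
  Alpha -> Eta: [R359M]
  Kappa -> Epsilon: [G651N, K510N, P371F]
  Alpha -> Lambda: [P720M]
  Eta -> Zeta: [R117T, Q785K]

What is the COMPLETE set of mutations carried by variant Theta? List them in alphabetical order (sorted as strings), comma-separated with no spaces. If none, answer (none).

Answer: L721W,V165N,Y491I

Derivation:
At Kappa: gained [] -> total []
At Theta: gained ['Y491I', 'L721W', 'V165N'] -> total ['L721W', 'V165N', 'Y491I']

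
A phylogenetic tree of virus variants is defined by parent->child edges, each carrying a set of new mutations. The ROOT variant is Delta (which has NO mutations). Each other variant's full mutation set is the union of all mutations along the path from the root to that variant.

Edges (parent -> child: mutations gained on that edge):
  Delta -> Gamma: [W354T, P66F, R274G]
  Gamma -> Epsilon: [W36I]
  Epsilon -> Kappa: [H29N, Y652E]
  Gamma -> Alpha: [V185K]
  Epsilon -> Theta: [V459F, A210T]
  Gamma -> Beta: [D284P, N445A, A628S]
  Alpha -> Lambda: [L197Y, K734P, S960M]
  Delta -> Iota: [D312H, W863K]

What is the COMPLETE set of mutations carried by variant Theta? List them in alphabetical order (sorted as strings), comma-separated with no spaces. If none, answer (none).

At Delta: gained [] -> total []
At Gamma: gained ['W354T', 'P66F', 'R274G'] -> total ['P66F', 'R274G', 'W354T']
At Epsilon: gained ['W36I'] -> total ['P66F', 'R274G', 'W354T', 'W36I']
At Theta: gained ['V459F', 'A210T'] -> total ['A210T', 'P66F', 'R274G', 'V459F', 'W354T', 'W36I']

Answer: A210T,P66F,R274G,V459F,W354T,W36I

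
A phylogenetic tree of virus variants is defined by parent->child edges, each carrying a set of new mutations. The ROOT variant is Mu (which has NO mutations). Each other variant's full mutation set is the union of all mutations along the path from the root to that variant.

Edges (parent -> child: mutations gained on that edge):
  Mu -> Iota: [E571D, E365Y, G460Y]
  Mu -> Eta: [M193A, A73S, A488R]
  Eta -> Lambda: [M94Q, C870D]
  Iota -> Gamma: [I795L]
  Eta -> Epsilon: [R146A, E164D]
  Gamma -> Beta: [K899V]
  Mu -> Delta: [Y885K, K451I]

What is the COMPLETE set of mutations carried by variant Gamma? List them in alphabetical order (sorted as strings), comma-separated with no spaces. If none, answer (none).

Answer: E365Y,E571D,G460Y,I795L

Derivation:
At Mu: gained [] -> total []
At Iota: gained ['E571D', 'E365Y', 'G460Y'] -> total ['E365Y', 'E571D', 'G460Y']
At Gamma: gained ['I795L'] -> total ['E365Y', 'E571D', 'G460Y', 'I795L']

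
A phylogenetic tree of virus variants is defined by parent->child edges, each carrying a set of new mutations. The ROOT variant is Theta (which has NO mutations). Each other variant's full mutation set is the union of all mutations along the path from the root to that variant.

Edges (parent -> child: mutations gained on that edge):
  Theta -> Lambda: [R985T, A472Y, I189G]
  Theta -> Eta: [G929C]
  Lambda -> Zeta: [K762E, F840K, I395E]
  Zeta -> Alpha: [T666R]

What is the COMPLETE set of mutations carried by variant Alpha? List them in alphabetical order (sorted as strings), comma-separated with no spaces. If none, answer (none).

Answer: A472Y,F840K,I189G,I395E,K762E,R985T,T666R

Derivation:
At Theta: gained [] -> total []
At Lambda: gained ['R985T', 'A472Y', 'I189G'] -> total ['A472Y', 'I189G', 'R985T']
At Zeta: gained ['K762E', 'F840K', 'I395E'] -> total ['A472Y', 'F840K', 'I189G', 'I395E', 'K762E', 'R985T']
At Alpha: gained ['T666R'] -> total ['A472Y', 'F840K', 'I189G', 'I395E', 'K762E', 'R985T', 'T666R']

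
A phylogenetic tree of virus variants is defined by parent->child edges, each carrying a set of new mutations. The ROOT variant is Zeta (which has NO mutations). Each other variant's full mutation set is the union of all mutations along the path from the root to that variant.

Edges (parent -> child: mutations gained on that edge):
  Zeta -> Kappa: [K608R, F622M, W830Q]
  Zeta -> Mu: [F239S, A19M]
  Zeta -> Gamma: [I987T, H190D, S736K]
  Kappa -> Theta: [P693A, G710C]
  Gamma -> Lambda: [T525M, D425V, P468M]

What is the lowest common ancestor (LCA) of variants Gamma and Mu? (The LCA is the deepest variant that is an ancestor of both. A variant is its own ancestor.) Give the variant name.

Path from root to Gamma: Zeta -> Gamma
  ancestors of Gamma: {Zeta, Gamma}
Path from root to Mu: Zeta -> Mu
  ancestors of Mu: {Zeta, Mu}
Common ancestors: {Zeta}
Walk up from Mu: Mu (not in ancestors of Gamma), Zeta (in ancestors of Gamma)
Deepest common ancestor (LCA) = Zeta

Answer: Zeta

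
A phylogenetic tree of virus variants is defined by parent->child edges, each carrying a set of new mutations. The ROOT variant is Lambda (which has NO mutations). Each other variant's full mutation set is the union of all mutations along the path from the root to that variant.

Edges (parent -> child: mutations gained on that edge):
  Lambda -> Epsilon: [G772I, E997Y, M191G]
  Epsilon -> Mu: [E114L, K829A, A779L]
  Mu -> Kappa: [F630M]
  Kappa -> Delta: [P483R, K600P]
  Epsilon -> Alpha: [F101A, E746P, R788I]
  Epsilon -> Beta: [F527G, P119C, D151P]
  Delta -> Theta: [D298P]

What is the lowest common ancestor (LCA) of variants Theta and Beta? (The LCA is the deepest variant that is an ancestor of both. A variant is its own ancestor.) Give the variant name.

Answer: Epsilon

Derivation:
Path from root to Theta: Lambda -> Epsilon -> Mu -> Kappa -> Delta -> Theta
  ancestors of Theta: {Lambda, Epsilon, Mu, Kappa, Delta, Theta}
Path from root to Beta: Lambda -> Epsilon -> Beta
  ancestors of Beta: {Lambda, Epsilon, Beta}
Common ancestors: {Lambda, Epsilon}
Walk up from Beta: Beta (not in ancestors of Theta), Epsilon (in ancestors of Theta), Lambda (in ancestors of Theta)
Deepest common ancestor (LCA) = Epsilon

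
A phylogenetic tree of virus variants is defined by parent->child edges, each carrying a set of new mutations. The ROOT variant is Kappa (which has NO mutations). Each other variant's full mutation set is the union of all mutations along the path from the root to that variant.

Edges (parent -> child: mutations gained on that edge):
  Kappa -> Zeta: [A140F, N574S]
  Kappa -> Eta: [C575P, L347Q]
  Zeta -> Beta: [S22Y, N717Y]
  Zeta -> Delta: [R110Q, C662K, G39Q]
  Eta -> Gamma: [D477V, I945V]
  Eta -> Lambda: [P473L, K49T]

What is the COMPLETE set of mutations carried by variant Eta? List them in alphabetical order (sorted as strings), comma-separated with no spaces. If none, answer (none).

At Kappa: gained [] -> total []
At Eta: gained ['C575P', 'L347Q'] -> total ['C575P', 'L347Q']

Answer: C575P,L347Q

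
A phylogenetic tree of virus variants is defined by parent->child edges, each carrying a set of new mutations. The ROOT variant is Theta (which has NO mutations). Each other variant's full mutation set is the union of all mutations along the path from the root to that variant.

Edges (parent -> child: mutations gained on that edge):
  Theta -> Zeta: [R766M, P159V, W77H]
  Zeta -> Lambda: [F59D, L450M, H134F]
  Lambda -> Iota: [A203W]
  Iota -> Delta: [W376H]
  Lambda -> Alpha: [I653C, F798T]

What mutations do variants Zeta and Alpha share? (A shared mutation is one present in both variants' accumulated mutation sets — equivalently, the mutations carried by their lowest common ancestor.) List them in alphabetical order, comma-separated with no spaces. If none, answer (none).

Accumulating mutations along path to Zeta:
  At Theta: gained [] -> total []
  At Zeta: gained ['R766M', 'P159V', 'W77H'] -> total ['P159V', 'R766M', 'W77H']
Mutations(Zeta) = ['P159V', 'R766M', 'W77H']
Accumulating mutations along path to Alpha:
  At Theta: gained [] -> total []
  At Zeta: gained ['R766M', 'P159V', 'W77H'] -> total ['P159V', 'R766M', 'W77H']
  At Lambda: gained ['F59D', 'L450M', 'H134F'] -> total ['F59D', 'H134F', 'L450M', 'P159V', 'R766M', 'W77H']
  At Alpha: gained ['I653C', 'F798T'] -> total ['F59D', 'F798T', 'H134F', 'I653C', 'L450M', 'P159V', 'R766M', 'W77H']
Mutations(Alpha) = ['F59D', 'F798T', 'H134F', 'I653C', 'L450M', 'P159V', 'R766M', 'W77H']
Intersection: ['P159V', 'R766M', 'W77H'] ∩ ['F59D', 'F798T', 'H134F', 'I653C', 'L450M', 'P159V', 'R766M', 'W77H'] = ['P159V', 'R766M', 'W77H']

Answer: P159V,R766M,W77H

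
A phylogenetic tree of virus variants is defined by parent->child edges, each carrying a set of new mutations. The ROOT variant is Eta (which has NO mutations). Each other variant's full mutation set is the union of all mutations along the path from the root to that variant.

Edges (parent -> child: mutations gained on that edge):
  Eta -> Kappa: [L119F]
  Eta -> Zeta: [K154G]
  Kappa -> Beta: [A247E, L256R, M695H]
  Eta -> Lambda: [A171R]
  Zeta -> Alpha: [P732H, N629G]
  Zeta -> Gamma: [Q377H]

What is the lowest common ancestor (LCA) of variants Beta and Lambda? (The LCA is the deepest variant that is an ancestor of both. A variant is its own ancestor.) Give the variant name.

Path from root to Beta: Eta -> Kappa -> Beta
  ancestors of Beta: {Eta, Kappa, Beta}
Path from root to Lambda: Eta -> Lambda
  ancestors of Lambda: {Eta, Lambda}
Common ancestors: {Eta}
Walk up from Lambda: Lambda (not in ancestors of Beta), Eta (in ancestors of Beta)
Deepest common ancestor (LCA) = Eta

Answer: Eta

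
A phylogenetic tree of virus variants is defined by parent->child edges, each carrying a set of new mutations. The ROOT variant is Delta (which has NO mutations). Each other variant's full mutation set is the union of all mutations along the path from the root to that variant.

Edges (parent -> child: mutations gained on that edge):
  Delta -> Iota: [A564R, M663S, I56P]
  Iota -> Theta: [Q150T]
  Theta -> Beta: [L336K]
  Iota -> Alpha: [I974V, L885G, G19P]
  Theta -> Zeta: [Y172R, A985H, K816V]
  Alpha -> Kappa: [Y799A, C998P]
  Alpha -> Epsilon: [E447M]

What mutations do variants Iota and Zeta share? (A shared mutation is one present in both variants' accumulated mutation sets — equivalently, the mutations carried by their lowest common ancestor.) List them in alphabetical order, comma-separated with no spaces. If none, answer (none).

Answer: A564R,I56P,M663S

Derivation:
Accumulating mutations along path to Iota:
  At Delta: gained [] -> total []
  At Iota: gained ['A564R', 'M663S', 'I56P'] -> total ['A564R', 'I56P', 'M663S']
Mutations(Iota) = ['A564R', 'I56P', 'M663S']
Accumulating mutations along path to Zeta:
  At Delta: gained [] -> total []
  At Iota: gained ['A564R', 'M663S', 'I56P'] -> total ['A564R', 'I56P', 'M663S']
  At Theta: gained ['Q150T'] -> total ['A564R', 'I56P', 'M663S', 'Q150T']
  At Zeta: gained ['Y172R', 'A985H', 'K816V'] -> total ['A564R', 'A985H', 'I56P', 'K816V', 'M663S', 'Q150T', 'Y172R']
Mutations(Zeta) = ['A564R', 'A985H', 'I56P', 'K816V', 'M663S', 'Q150T', 'Y172R']
Intersection: ['A564R', 'I56P', 'M663S'] ∩ ['A564R', 'A985H', 'I56P', 'K816V', 'M663S', 'Q150T', 'Y172R'] = ['A564R', 'I56P', 'M663S']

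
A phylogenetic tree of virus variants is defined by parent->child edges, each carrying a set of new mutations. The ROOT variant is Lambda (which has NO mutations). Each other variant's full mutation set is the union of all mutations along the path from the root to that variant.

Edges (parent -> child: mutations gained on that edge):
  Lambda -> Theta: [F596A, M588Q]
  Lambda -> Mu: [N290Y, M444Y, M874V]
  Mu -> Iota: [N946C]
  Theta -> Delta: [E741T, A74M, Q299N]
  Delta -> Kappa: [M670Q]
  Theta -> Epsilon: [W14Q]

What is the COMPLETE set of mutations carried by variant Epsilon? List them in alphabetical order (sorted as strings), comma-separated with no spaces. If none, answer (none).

At Lambda: gained [] -> total []
At Theta: gained ['F596A', 'M588Q'] -> total ['F596A', 'M588Q']
At Epsilon: gained ['W14Q'] -> total ['F596A', 'M588Q', 'W14Q']

Answer: F596A,M588Q,W14Q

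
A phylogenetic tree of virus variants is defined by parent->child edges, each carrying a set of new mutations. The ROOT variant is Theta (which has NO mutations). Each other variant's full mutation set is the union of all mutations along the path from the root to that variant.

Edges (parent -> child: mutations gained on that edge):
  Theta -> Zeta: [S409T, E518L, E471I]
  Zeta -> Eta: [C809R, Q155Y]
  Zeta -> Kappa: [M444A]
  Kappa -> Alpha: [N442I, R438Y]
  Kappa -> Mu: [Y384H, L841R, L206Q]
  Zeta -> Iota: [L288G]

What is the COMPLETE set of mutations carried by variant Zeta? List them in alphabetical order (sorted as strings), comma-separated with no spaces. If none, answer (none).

At Theta: gained [] -> total []
At Zeta: gained ['S409T', 'E518L', 'E471I'] -> total ['E471I', 'E518L', 'S409T']

Answer: E471I,E518L,S409T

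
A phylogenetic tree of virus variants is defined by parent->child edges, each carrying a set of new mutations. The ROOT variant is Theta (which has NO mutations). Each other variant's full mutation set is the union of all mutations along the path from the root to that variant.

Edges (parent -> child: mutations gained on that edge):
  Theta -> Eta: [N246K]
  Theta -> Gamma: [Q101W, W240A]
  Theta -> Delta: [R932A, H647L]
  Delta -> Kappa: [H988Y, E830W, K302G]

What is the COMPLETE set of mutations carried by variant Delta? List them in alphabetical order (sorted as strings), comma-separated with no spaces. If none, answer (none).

At Theta: gained [] -> total []
At Delta: gained ['R932A', 'H647L'] -> total ['H647L', 'R932A']

Answer: H647L,R932A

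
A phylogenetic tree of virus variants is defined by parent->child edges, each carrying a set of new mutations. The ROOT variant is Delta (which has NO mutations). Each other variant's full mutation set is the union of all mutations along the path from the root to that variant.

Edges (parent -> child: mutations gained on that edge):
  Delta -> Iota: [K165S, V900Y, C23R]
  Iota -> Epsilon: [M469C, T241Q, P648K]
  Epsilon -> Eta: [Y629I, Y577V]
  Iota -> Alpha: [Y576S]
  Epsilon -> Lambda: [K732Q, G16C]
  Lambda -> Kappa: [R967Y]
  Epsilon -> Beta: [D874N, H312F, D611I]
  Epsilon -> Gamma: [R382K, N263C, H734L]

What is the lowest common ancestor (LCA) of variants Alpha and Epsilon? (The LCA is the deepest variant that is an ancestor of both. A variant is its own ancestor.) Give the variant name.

Path from root to Alpha: Delta -> Iota -> Alpha
  ancestors of Alpha: {Delta, Iota, Alpha}
Path from root to Epsilon: Delta -> Iota -> Epsilon
  ancestors of Epsilon: {Delta, Iota, Epsilon}
Common ancestors: {Delta, Iota}
Walk up from Epsilon: Epsilon (not in ancestors of Alpha), Iota (in ancestors of Alpha), Delta (in ancestors of Alpha)
Deepest common ancestor (LCA) = Iota

Answer: Iota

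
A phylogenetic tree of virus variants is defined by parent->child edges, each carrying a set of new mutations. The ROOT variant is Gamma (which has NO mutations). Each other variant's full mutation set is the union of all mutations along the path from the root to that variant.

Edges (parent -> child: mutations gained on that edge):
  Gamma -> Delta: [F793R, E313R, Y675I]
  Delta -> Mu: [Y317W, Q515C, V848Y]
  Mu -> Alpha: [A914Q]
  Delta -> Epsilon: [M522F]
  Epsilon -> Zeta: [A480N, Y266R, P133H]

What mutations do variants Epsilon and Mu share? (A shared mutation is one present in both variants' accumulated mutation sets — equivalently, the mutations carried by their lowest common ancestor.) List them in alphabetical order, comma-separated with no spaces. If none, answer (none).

Accumulating mutations along path to Epsilon:
  At Gamma: gained [] -> total []
  At Delta: gained ['F793R', 'E313R', 'Y675I'] -> total ['E313R', 'F793R', 'Y675I']
  At Epsilon: gained ['M522F'] -> total ['E313R', 'F793R', 'M522F', 'Y675I']
Mutations(Epsilon) = ['E313R', 'F793R', 'M522F', 'Y675I']
Accumulating mutations along path to Mu:
  At Gamma: gained [] -> total []
  At Delta: gained ['F793R', 'E313R', 'Y675I'] -> total ['E313R', 'F793R', 'Y675I']
  At Mu: gained ['Y317W', 'Q515C', 'V848Y'] -> total ['E313R', 'F793R', 'Q515C', 'V848Y', 'Y317W', 'Y675I']
Mutations(Mu) = ['E313R', 'F793R', 'Q515C', 'V848Y', 'Y317W', 'Y675I']
Intersection: ['E313R', 'F793R', 'M522F', 'Y675I'] ∩ ['E313R', 'F793R', 'Q515C', 'V848Y', 'Y317W', 'Y675I'] = ['E313R', 'F793R', 'Y675I']

Answer: E313R,F793R,Y675I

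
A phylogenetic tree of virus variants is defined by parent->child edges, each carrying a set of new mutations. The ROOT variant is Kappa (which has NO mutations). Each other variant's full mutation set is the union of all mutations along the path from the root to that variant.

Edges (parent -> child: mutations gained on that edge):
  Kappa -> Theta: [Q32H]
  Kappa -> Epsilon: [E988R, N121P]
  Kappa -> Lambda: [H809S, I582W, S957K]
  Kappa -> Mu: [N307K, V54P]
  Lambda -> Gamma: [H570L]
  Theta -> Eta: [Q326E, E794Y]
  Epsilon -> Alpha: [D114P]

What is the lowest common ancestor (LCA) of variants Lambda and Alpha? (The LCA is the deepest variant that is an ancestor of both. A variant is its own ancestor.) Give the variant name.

Path from root to Lambda: Kappa -> Lambda
  ancestors of Lambda: {Kappa, Lambda}
Path from root to Alpha: Kappa -> Epsilon -> Alpha
  ancestors of Alpha: {Kappa, Epsilon, Alpha}
Common ancestors: {Kappa}
Walk up from Alpha: Alpha (not in ancestors of Lambda), Epsilon (not in ancestors of Lambda), Kappa (in ancestors of Lambda)
Deepest common ancestor (LCA) = Kappa

Answer: Kappa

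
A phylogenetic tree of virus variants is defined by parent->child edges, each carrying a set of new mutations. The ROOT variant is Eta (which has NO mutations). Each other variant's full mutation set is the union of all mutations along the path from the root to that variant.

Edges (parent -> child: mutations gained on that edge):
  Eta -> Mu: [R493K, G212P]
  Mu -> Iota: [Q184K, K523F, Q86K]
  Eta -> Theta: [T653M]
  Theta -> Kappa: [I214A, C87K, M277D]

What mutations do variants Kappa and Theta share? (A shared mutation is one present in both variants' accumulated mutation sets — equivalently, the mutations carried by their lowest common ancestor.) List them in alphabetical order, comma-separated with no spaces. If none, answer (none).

Accumulating mutations along path to Kappa:
  At Eta: gained [] -> total []
  At Theta: gained ['T653M'] -> total ['T653M']
  At Kappa: gained ['I214A', 'C87K', 'M277D'] -> total ['C87K', 'I214A', 'M277D', 'T653M']
Mutations(Kappa) = ['C87K', 'I214A', 'M277D', 'T653M']
Accumulating mutations along path to Theta:
  At Eta: gained [] -> total []
  At Theta: gained ['T653M'] -> total ['T653M']
Mutations(Theta) = ['T653M']
Intersection: ['C87K', 'I214A', 'M277D', 'T653M'] ∩ ['T653M'] = ['T653M']

Answer: T653M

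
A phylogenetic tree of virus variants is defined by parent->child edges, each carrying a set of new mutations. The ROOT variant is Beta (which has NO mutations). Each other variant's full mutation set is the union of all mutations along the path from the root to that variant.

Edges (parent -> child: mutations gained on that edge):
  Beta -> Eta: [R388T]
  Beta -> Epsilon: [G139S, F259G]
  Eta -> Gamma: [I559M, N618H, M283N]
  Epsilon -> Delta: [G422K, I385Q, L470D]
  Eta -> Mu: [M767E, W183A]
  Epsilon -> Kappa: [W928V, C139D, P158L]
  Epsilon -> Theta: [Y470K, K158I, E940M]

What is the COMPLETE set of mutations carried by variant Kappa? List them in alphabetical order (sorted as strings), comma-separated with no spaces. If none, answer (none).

At Beta: gained [] -> total []
At Epsilon: gained ['G139S', 'F259G'] -> total ['F259G', 'G139S']
At Kappa: gained ['W928V', 'C139D', 'P158L'] -> total ['C139D', 'F259G', 'G139S', 'P158L', 'W928V']

Answer: C139D,F259G,G139S,P158L,W928V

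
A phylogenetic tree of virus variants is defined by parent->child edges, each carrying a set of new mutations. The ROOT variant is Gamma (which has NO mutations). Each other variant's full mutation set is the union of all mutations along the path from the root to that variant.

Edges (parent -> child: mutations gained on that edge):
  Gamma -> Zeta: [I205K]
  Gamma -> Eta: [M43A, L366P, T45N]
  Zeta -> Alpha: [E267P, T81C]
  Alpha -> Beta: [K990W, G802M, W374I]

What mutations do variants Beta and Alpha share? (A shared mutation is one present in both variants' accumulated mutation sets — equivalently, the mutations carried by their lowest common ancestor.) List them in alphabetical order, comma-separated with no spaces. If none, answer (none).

Answer: E267P,I205K,T81C

Derivation:
Accumulating mutations along path to Beta:
  At Gamma: gained [] -> total []
  At Zeta: gained ['I205K'] -> total ['I205K']
  At Alpha: gained ['E267P', 'T81C'] -> total ['E267P', 'I205K', 'T81C']
  At Beta: gained ['K990W', 'G802M', 'W374I'] -> total ['E267P', 'G802M', 'I205K', 'K990W', 'T81C', 'W374I']
Mutations(Beta) = ['E267P', 'G802M', 'I205K', 'K990W', 'T81C', 'W374I']
Accumulating mutations along path to Alpha:
  At Gamma: gained [] -> total []
  At Zeta: gained ['I205K'] -> total ['I205K']
  At Alpha: gained ['E267P', 'T81C'] -> total ['E267P', 'I205K', 'T81C']
Mutations(Alpha) = ['E267P', 'I205K', 'T81C']
Intersection: ['E267P', 'G802M', 'I205K', 'K990W', 'T81C', 'W374I'] ∩ ['E267P', 'I205K', 'T81C'] = ['E267P', 'I205K', 'T81C']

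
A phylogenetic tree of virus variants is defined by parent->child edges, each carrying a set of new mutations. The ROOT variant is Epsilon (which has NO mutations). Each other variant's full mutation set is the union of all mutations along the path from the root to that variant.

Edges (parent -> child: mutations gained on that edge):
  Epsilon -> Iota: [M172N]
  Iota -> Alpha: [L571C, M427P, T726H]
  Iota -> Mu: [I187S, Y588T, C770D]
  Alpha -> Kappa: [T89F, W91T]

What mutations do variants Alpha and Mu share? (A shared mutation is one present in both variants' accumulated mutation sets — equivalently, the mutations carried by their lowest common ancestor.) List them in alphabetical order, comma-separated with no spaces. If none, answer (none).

Answer: M172N

Derivation:
Accumulating mutations along path to Alpha:
  At Epsilon: gained [] -> total []
  At Iota: gained ['M172N'] -> total ['M172N']
  At Alpha: gained ['L571C', 'M427P', 'T726H'] -> total ['L571C', 'M172N', 'M427P', 'T726H']
Mutations(Alpha) = ['L571C', 'M172N', 'M427P', 'T726H']
Accumulating mutations along path to Mu:
  At Epsilon: gained [] -> total []
  At Iota: gained ['M172N'] -> total ['M172N']
  At Mu: gained ['I187S', 'Y588T', 'C770D'] -> total ['C770D', 'I187S', 'M172N', 'Y588T']
Mutations(Mu) = ['C770D', 'I187S', 'M172N', 'Y588T']
Intersection: ['L571C', 'M172N', 'M427P', 'T726H'] ∩ ['C770D', 'I187S', 'M172N', 'Y588T'] = ['M172N']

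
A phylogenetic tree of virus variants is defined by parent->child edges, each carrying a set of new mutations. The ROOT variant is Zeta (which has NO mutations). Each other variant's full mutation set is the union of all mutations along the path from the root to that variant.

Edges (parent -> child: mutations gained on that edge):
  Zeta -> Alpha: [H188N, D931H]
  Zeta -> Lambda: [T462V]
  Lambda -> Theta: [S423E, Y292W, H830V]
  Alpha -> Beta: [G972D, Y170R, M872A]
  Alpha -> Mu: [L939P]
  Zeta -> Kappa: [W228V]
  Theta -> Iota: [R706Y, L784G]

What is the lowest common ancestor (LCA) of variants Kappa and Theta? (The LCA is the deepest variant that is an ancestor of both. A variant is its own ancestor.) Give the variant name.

Path from root to Kappa: Zeta -> Kappa
  ancestors of Kappa: {Zeta, Kappa}
Path from root to Theta: Zeta -> Lambda -> Theta
  ancestors of Theta: {Zeta, Lambda, Theta}
Common ancestors: {Zeta}
Walk up from Theta: Theta (not in ancestors of Kappa), Lambda (not in ancestors of Kappa), Zeta (in ancestors of Kappa)
Deepest common ancestor (LCA) = Zeta

Answer: Zeta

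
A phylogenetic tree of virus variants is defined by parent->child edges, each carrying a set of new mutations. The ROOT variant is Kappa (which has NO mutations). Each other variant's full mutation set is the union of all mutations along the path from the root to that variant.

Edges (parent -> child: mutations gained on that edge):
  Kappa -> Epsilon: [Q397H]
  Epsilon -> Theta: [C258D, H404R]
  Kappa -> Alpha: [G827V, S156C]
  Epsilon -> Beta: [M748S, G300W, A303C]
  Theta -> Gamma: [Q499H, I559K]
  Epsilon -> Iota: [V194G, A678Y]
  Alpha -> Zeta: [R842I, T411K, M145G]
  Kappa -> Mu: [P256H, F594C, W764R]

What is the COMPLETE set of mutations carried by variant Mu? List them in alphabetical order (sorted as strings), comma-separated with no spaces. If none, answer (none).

At Kappa: gained [] -> total []
At Mu: gained ['P256H', 'F594C', 'W764R'] -> total ['F594C', 'P256H', 'W764R']

Answer: F594C,P256H,W764R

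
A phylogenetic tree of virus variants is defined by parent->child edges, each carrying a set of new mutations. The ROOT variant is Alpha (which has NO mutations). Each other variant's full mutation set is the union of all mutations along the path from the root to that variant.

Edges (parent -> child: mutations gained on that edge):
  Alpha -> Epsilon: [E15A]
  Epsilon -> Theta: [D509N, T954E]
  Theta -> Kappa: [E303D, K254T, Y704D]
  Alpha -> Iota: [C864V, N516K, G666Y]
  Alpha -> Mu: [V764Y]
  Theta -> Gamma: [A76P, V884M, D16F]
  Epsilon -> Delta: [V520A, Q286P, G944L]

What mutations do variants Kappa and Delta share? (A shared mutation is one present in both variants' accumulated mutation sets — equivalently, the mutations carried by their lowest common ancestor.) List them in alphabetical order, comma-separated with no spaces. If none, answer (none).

Answer: E15A

Derivation:
Accumulating mutations along path to Kappa:
  At Alpha: gained [] -> total []
  At Epsilon: gained ['E15A'] -> total ['E15A']
  At Theta: gained ['D509N', 'T954E'] -> total ['D509N', 'E15A', 'T954E']
  At Kappa: gained ['E303D', 'K254T', 'Y704D'] -> total ['D509N', 'E15A', 'E303D', 'K254T', 'T954E', 'Y704D']
Mutations(Kappa) = ['D509N', 'E15A', 'E303D', 'K254T', 'T954E', 'Y704D']
Accumulating mutations along path to Delta:
  At Alpha: gained [] -> total []
  At Epsilon: gained ['E15A'] -> total ['E15A']
  At Delta: gained ['V520A', 'Q286P', 'G944L'] -> total ['E15A', 'G944L', 'Q286P', 'V520A']
Mutations(Delta) = ['E15A', 'G944L', 'Q286P', 'V520A']
Intersection: ['D509N', 'E15A', 'E303D', 'K254T', 'T954E', 'Y704D'] ∩ ['E15A', 'G944L', 'Q286P', 'V520A'] = ['E15A']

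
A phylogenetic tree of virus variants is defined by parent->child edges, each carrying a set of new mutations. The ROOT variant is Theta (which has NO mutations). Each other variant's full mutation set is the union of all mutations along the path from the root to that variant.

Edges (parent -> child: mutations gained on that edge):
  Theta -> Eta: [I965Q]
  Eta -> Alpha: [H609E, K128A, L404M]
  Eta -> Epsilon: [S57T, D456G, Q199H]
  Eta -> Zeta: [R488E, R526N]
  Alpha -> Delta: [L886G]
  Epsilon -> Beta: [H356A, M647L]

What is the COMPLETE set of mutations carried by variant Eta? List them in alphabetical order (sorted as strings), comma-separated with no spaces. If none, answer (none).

Answer: I965Q

Derivation:
At Theta: gained [] -> total []
At Eta: gained ['I965Q'] -> total ['I965Q']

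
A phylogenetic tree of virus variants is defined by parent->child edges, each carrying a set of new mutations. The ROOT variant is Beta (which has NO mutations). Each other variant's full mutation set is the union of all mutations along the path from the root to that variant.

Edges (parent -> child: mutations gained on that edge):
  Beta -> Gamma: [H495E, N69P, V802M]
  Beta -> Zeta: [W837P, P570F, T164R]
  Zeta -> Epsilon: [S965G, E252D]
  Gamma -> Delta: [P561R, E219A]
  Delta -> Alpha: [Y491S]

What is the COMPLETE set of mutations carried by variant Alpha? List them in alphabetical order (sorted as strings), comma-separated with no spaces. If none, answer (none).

Answer: E219A,H495E,N69P,P561R,V802M,Y491S

Derivation:
At Beta: gained [] -> total []
At Gamma: gained ['H495E', 'N69P', 'V802M'] -> total ['H495E', 'N69P', 'V802M']
At Delta: gained ['P561R', 'E219A'] -> total ['E219A', 'H495E', 'N69P', 'P561R', 'V802M']
At Alpha: gained ['Y491S'] -> total ['E219A', 'H495E', 'N69P', 'P561R', 'V802M', 'Y491S']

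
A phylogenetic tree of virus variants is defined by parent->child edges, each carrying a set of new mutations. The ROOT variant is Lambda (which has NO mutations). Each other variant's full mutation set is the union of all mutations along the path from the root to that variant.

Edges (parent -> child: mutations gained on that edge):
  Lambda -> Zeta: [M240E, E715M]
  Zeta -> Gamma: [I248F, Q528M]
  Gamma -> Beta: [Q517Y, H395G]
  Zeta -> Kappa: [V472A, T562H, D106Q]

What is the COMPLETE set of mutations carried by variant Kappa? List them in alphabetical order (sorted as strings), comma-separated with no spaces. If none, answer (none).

At Lambda: gained [] -> total []
At Zeta: gained ['M240E', 'E715M'] -> total ['E715M', 'M240E']
At Kappa: gained ['V472A', 'T562H', 'D106Q'] -> total ['D106Q', 'E715M', 'M240E', 'T562H', 'V472A']

Answer: D106Q,E715M,M240E,T562H,V472A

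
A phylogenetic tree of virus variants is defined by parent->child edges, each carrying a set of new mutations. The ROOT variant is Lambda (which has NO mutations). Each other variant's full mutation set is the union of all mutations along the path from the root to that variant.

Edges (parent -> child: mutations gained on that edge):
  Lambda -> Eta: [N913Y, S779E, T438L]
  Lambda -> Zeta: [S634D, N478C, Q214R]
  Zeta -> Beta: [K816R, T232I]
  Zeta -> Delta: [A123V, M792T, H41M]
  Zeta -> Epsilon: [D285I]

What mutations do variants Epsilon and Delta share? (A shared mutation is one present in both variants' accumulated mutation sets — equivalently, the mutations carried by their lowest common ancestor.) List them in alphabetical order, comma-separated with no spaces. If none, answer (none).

Answer: N478C,Q214R,S634D

Derivation:
Accumulating mutations along path to Epsilon:
  At Lambda: gained [] -> total []
  At Zeta: gained ['S634D', 'N478C', 'Q214R'] -> total ['N478C', 'Q214R', 'S634D']
  At Epsilon: gained ['D285I'] -> total ['D285I', 'N478C', 'Q214R', 'S634D']
Mutations(Epsilon) = ['D285I', 'N478C', 'Q214R', 'S634D']
Accumulating mutations along path to Delta:
  At Lambda: gained [] -> total []
  At Zeta: gained ['S634D', 'N478C', 'Q214R'] -> total ['N478C', 'Q214R', 'S634D']
  At Delta: gained ['A123V', 'M792T', 'H41M'] -> total ['A123V', 'H41M', 'M792T', 'N478C', 'Q214R', 'S634D']
Mutations(Delta) = ['A123V', 'H41M', 'M792T', 'N478C', 'Q214R', 'S634D']
Intersection: ['D285I', 'N478C', 'Q214R', 'S634D'] ∩ ['A123V', 'H41M', 'M792T', 'N478C', 'Q214R', 'S634D'] = ['N478C', 'Q214R', 'S634D']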